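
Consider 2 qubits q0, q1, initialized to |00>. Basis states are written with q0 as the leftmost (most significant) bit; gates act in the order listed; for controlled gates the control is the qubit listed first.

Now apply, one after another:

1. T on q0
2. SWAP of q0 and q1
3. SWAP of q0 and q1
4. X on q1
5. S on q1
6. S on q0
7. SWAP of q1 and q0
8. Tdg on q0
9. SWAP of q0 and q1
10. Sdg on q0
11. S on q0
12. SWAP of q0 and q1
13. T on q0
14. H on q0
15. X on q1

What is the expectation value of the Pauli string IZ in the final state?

The observable IZ averages to -1. Key observation: steps 8-13 multiply out to the identity, so the circuit reduces to the remaining gates.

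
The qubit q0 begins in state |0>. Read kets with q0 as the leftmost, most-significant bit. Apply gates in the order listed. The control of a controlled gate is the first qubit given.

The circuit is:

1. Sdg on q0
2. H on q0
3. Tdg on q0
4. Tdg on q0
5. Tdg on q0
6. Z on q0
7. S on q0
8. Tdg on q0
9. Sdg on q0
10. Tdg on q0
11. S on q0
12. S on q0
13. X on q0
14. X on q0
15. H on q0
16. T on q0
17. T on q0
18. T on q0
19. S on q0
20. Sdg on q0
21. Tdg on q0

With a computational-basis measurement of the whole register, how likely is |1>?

A full measurement returns |1> with probability sqrt(2)/4 + 1/2. Key observation: gates 19-20 undo each other exactly, leaving only the rest of the circuit to track.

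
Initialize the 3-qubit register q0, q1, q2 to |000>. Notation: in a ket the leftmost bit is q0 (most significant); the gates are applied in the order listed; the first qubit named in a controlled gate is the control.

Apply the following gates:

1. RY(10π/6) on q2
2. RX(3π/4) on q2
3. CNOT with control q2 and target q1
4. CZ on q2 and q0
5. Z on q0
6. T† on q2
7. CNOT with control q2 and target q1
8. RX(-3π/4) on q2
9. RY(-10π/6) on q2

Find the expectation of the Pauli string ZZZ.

In the final state, ZZZ has expectation 1/8 + 7*sqrt(2)/16.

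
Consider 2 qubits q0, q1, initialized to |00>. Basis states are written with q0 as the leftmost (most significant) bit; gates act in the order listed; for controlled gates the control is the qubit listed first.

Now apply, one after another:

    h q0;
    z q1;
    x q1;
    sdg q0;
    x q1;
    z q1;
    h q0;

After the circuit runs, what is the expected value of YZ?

The expectation value of YZ is 1.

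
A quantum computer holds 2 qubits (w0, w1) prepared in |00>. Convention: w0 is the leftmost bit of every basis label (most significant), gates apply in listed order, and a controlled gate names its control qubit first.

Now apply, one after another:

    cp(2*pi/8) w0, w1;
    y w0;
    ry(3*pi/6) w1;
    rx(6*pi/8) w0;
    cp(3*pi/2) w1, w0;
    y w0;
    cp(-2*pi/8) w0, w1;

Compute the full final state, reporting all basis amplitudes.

The final amplitudes are sqrt(4 - 2*sqrt(2))/4 on |00>, -I*sqrt(4 - 2*sqrt(2))/4 on |01>, I*sqrt(2*sqrt(2) + 4)/4 on |10>, sqrt(2*sqrt(2) + 4)*exp(I*pi/4)/4 on |11>.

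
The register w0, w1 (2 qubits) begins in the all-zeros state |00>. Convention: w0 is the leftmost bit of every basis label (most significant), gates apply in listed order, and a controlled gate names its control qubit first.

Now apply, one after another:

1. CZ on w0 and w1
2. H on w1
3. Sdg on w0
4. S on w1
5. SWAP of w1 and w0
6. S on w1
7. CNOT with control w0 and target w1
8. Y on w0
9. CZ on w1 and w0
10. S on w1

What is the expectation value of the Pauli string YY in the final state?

In the final state, YY has expectation 1.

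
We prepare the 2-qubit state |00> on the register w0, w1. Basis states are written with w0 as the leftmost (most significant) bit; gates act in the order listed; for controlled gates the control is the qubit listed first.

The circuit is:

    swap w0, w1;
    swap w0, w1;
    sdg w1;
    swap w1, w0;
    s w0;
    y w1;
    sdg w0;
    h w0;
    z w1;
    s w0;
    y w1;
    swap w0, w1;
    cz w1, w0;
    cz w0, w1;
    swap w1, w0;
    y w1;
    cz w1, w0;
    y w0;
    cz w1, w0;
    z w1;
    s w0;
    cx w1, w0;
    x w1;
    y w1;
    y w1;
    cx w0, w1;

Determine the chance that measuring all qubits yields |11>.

Outcome |11> occurs with probability 1/2.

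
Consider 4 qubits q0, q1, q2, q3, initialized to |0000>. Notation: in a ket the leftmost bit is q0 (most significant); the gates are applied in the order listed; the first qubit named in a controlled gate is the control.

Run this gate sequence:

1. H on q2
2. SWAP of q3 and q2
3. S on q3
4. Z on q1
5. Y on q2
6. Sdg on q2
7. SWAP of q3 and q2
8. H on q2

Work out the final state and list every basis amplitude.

The final amplitudes are 1/2 + I/2 on |0001>, 1/2 - I/2 on |0011>, and 0 on every other basis state.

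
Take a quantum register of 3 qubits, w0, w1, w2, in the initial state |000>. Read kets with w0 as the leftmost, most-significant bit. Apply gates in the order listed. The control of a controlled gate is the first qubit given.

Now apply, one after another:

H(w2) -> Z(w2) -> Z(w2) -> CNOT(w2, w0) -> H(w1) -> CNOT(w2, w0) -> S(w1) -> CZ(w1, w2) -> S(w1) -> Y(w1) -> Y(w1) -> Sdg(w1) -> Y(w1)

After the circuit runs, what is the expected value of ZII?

The expectation value of ZII is 1.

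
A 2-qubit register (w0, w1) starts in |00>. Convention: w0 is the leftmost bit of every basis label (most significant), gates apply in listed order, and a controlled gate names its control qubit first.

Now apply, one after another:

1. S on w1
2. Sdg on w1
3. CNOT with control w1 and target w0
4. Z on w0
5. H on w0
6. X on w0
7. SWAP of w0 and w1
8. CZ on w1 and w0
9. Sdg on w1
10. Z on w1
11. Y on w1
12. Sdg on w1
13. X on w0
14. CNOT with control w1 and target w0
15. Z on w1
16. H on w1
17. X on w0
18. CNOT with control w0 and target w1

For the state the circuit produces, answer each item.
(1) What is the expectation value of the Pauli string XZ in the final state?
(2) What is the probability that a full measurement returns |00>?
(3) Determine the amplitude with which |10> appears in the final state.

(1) In the final state, XZ has expectation 1. Key observation: the block from step 1 through step 2 cancels to the identity and can be dropped.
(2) A full measurement returns |00> with probability 1/4.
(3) The final state's coefficient on |10> equals 1/2.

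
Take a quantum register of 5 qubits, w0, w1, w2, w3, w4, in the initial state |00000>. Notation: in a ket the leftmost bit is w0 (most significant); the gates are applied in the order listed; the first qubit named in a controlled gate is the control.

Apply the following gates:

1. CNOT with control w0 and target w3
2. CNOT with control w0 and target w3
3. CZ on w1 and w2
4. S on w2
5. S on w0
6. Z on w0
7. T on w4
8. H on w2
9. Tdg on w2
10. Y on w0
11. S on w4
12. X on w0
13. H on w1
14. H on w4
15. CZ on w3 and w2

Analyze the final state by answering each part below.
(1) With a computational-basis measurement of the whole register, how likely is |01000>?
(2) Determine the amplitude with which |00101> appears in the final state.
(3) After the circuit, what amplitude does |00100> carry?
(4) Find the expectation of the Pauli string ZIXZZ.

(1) The probability of measuring |01000> is 1/8. Key observation: gates 1-2 undo each other exactly, leaving only the rest of the circuit to track.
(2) The amplitude on |00101> is sqrt(2)*exp(I*pi/4)/4.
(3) The amplitude on |00100> is sqrt(2)*exp(I*pi/4)/4.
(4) The observable ZIXZZ averages to 0.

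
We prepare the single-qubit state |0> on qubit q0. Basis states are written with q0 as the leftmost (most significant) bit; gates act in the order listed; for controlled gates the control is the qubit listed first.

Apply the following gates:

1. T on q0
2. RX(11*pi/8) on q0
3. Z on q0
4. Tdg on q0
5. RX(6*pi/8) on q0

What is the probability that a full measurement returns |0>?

A full measurement returns |0> with probability -sqrt(2)*cos(5*pi/16)**2/4 + cos(5*pi/16)**2/2 + sqrt(2)*sin(5*pi/16)**2/4 + sin(5*pi/16)**2/2 - sqrt(1/2 - sqrt(2)/4)*sqrt(sqrt(2)/4 + 1/2)*exp(I*pi/4)*sin(5*pi/16)*cos(5*pi/16) - sqrt(1/2 - sqrt(2)/4)*sqrt(sqrt(2)/4 + 1/2)*exp(-I*pi/4)*sin(5*pi/16)*cos(5*pi/16).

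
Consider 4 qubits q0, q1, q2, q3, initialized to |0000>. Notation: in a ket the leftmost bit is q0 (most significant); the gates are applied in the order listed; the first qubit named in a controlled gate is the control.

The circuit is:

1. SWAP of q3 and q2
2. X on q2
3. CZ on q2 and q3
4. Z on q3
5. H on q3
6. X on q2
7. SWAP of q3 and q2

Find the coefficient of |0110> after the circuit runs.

|0110> carries amplitude 0 in the final state.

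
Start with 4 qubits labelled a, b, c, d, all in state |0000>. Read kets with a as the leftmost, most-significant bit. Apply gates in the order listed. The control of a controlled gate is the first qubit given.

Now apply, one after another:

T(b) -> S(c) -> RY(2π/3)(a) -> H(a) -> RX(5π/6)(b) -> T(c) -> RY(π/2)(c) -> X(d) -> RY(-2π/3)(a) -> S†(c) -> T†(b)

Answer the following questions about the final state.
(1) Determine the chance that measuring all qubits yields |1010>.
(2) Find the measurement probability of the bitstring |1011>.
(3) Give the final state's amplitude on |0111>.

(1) The probability of measuring |1010> is 0.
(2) Outcome |1011> occurs with probability 1/32.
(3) The amplitude on |0111> is sqrt(2)*exp(3*I*pi/4)/8.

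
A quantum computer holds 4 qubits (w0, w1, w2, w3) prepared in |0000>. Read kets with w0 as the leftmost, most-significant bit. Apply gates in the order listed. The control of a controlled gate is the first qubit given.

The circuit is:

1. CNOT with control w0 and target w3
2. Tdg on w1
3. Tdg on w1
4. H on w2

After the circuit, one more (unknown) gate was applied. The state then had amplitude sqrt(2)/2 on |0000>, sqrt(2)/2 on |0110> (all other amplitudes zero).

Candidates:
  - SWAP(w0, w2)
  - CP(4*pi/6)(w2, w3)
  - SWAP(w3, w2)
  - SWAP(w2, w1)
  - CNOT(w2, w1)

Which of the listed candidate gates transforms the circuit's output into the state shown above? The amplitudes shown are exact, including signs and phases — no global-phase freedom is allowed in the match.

The applied gate was CNOT(w2, w1).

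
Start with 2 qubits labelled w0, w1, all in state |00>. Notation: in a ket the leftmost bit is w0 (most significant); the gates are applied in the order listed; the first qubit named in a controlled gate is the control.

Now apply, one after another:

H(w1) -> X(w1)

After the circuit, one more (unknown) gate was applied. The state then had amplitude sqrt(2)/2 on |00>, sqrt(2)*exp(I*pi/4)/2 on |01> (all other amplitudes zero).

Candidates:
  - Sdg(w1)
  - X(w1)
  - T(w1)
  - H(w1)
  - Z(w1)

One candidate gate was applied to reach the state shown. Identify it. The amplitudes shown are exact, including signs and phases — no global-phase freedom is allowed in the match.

It was T(w1) that produced the state shown.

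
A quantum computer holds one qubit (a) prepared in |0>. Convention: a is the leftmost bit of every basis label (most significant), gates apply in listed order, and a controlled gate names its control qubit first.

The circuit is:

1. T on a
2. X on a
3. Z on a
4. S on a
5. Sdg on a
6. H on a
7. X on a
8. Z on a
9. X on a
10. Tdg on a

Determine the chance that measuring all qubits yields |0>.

The probability of measuring |0> is 1/2.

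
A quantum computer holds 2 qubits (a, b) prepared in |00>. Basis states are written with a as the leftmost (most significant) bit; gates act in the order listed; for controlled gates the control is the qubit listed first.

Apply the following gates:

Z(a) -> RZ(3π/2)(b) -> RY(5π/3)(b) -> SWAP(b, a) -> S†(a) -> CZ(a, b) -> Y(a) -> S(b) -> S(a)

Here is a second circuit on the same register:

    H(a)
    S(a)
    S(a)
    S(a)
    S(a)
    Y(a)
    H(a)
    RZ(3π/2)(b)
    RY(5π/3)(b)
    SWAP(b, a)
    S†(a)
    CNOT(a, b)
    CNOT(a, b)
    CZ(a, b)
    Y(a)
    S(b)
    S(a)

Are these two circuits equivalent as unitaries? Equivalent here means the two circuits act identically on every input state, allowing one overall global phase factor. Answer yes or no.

No, they are not equivalent — no single phase factor reconciles the two unitaries.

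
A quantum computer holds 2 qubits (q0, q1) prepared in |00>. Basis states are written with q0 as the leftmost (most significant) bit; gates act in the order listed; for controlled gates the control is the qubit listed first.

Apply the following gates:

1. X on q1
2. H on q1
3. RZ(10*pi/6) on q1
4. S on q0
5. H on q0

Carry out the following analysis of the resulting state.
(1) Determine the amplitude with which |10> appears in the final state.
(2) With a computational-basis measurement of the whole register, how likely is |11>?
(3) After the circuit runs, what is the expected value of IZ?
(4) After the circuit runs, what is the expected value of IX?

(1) The final state's coefficient on |10> equals -exp(I*pi/6)/2.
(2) Outcome |11> occurs with probability 1/4.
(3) In the final state, IZ has expectation 0.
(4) The observable IX averages to -1/2.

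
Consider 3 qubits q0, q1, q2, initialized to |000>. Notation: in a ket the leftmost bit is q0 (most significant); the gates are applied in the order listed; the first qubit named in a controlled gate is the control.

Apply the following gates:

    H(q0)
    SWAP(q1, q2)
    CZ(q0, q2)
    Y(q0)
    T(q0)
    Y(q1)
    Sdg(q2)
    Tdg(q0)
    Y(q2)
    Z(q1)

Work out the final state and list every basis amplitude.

After the circuit, the state carries amplitude -sqrt(2)*I/2 on |011>, sqrt(2)*I/2 on |111>, and 0 on every other basis state.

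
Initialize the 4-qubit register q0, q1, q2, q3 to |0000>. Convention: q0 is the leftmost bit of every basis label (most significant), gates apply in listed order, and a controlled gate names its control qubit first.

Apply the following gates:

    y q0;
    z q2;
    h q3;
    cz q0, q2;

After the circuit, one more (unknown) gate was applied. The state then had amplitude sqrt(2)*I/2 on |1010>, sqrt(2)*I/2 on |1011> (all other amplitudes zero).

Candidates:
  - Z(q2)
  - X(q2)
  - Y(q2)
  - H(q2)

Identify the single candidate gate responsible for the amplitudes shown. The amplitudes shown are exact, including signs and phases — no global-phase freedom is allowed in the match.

The unique candidate consistent with the amplitudes is X(q2).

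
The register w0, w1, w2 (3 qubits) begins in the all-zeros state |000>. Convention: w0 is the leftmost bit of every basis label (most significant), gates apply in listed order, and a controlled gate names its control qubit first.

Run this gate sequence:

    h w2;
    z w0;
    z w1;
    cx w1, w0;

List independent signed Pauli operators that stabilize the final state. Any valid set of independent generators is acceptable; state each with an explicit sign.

The stabilizer group can be generated by +IIX, +ZII, +IZI, among other valid generating sets.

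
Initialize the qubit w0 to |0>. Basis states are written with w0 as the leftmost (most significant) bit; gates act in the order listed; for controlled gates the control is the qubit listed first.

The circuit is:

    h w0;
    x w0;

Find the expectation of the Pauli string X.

In the final state, X has expectation 1.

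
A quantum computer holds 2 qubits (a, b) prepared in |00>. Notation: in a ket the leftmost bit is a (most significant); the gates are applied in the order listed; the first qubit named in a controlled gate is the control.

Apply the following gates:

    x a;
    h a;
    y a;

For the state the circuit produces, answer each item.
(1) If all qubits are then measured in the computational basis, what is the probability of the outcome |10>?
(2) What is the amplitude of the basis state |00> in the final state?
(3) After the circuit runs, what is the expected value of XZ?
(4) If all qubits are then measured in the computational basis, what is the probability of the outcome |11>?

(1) A full measurement returns |10> with probability 1/2.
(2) The amplitude on |00> is sqrt(2)*I/2.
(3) The observable XZ averages to 1.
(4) A full measurement returns |11> with probability 0.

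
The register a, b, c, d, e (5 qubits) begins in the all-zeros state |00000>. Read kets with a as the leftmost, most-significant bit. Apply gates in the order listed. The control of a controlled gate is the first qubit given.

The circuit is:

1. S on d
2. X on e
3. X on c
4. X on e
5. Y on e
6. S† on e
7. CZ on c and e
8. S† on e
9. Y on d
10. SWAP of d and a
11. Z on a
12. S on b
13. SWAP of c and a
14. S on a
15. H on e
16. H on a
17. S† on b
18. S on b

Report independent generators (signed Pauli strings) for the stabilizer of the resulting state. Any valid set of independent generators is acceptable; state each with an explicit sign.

One valid set of independent stabilizer generators is -XIIII, -IIIIX, +IZIII, -IIZII, +IIIZI (any independent generating set of the same group is equally correct).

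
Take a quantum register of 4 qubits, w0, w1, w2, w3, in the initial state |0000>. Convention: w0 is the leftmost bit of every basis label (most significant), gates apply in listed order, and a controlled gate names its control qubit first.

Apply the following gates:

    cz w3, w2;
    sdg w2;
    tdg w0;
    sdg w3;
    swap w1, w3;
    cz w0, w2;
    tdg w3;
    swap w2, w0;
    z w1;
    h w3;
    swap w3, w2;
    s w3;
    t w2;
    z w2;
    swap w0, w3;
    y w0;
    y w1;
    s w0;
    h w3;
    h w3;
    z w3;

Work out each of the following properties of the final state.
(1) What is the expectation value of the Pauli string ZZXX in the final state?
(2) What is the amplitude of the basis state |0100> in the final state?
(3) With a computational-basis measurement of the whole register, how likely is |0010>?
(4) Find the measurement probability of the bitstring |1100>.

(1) In the final state, ZZXX has expectation 0. Key observation: gates 19-20 undo each other exactly, leaving only the rest of the circuit to track.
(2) |0100> carries amplitude 0 in the final state.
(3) The probability of measuring |0010> is 0.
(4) A full measurement returns |1100> with probability 1/2.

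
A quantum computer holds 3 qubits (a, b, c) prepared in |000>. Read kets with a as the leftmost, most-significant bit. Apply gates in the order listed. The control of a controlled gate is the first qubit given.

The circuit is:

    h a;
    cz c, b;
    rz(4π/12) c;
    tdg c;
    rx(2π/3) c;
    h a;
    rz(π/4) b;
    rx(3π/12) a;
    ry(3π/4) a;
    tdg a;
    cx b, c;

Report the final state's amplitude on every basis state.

The resulting statevector has amplitude sqrt(2)*(1 - I)*exp(5*I*pi/24)/8 on |000>, sqrt(3)*sqrt(1/2 - sqrt(2)/4)*sqrt(sqrt(2)/4 + 1/2)*exp(-7*I*pi/24)/2 - sqrt(3)*I*sqrt(1/2 - sqrt(2)/4)*sqrt(sqrt(2)/4 + 1/2)*exp(-7*I*pi/24)/2 on |001>, 0 on |010>, 0 on |011>, (-2 - sqrt(2) - sqrt(2)*I + 2*I)*exp(11*I*pi/24)/8 on |100>, (-sqrt(6) + 2*sqrt(3) + sqrt(6)*I + 2*sqrt(3)*I)*exp(11*I*pi/24)/8 on |101>, 0 on |110>, 0 on |111>.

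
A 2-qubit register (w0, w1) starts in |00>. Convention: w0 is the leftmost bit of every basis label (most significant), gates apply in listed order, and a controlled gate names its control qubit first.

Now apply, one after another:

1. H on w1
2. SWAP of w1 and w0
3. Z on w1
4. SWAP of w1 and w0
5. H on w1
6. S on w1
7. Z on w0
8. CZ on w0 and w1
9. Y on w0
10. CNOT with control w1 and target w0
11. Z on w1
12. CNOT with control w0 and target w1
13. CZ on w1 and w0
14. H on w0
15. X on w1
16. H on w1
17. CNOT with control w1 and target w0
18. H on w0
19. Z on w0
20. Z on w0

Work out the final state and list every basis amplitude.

The final amplitudes are 0 on |00>, 0 on |01>, -sqrt(2)*I/2 on |10>, sqrt(2)*I/2 on |11>.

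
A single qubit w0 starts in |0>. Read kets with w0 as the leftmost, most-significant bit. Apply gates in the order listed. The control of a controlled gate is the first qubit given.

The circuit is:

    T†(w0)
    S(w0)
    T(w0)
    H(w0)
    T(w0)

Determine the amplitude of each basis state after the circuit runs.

The final amplitudes are sqrt(2)/2 on |0>, sqrt(2)*exp(I*pi/4)/2 on |1>.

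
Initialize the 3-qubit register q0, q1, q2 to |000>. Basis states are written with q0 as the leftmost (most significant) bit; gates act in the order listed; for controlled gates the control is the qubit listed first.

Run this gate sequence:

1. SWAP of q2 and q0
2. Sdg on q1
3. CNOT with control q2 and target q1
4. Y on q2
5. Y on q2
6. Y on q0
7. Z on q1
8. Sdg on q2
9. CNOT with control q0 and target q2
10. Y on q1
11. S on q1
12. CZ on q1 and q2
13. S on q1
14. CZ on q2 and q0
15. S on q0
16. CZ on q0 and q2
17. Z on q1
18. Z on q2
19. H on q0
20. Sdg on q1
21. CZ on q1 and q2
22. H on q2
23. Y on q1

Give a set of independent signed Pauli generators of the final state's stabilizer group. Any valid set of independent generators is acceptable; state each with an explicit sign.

The final state is stabilized by the group generated by -XII, -IIX, +IZI; other independent generating sets are equally valid.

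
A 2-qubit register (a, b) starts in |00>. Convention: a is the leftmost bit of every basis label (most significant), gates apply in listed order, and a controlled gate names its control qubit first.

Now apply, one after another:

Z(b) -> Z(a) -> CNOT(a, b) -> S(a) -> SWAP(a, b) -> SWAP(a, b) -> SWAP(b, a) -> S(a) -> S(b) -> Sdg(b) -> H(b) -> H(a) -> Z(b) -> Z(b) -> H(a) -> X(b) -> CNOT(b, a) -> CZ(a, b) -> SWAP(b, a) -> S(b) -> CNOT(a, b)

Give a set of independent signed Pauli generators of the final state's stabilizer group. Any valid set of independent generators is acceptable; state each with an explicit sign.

One valid set of independent stabilizer generators is -YI, +IZ (any independent generating set of the same group is equally correct). Key observation: the block from step 12 through step 15 cancels to the identity and can be dropped.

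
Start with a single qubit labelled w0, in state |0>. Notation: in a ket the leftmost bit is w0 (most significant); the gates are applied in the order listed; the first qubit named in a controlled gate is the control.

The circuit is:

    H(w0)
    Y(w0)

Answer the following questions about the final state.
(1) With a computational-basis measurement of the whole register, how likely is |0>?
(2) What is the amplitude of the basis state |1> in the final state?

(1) The probability of measuring |0> is 1/2.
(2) The final state's coefficient on |1> equals sqrt(2)*I/2.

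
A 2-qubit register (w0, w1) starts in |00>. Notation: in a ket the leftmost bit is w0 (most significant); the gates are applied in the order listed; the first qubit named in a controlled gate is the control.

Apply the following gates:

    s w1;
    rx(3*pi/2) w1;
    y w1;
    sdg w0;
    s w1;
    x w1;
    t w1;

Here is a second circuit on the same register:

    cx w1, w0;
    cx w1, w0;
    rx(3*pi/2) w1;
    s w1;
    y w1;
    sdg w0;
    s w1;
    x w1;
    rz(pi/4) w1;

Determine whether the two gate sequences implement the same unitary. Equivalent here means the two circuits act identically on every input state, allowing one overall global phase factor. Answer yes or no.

No: there is an input state on which the two circuits produce genuinely different outputs (not merely differing by a phase).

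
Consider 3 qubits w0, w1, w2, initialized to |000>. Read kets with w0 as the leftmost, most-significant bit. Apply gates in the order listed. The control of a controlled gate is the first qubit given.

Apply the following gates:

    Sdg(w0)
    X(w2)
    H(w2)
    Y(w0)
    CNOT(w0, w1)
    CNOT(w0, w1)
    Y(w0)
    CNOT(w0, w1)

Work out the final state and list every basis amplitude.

The resulting statevector has amplitude sqrt(2)/2 on |000>, -sqrt(2)/2 on |001>, and 0 on every other basis state. Key observation: steps 4-7 multiply out to the identity, so the circuit reduces to the remaining gates.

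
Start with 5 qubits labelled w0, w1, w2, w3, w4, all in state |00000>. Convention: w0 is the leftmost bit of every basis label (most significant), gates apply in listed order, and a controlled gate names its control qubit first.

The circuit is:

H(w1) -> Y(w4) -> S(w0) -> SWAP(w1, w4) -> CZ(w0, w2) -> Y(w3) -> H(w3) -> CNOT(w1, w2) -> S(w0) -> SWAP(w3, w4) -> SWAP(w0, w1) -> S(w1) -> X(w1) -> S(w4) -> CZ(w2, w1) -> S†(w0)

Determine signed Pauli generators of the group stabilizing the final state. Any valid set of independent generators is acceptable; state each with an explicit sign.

One valid set of independent stabilizer generators is +IIIXI, -IIIIY, -ZIIII, -IZIII, -IIZII (any independent generating set of the same group is equally correct).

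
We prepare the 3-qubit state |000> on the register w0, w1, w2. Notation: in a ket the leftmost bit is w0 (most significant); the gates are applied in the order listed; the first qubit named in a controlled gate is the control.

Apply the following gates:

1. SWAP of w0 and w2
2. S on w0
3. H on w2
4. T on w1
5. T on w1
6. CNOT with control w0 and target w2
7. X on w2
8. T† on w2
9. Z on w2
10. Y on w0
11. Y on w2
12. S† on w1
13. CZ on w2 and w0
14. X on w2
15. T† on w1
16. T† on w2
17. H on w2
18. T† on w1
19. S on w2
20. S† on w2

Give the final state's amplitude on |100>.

The final state's coefficient on |100> equals 1/2 + I/2.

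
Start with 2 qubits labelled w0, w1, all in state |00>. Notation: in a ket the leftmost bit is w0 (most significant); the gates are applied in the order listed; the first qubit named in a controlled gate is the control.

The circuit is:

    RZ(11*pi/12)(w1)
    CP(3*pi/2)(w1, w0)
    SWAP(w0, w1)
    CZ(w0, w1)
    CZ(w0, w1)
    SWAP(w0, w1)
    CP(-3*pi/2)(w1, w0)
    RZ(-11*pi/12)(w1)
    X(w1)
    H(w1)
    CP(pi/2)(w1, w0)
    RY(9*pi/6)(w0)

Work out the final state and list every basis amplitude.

The final amplitudes are -1/2 on |00>, 1/2 on |01>, 1/2 on |10>, -1/2 on |11>. Key observation: steps 1-8 multiply out to the identity, so the circuit reduces to the remaining gates.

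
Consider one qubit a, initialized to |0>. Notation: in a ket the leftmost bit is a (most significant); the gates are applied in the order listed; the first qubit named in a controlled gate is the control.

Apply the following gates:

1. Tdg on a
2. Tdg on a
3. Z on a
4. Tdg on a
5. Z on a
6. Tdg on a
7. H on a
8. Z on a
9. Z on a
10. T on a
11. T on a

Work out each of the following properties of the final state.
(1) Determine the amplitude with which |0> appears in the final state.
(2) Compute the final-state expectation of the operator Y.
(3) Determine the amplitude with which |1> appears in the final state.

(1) The final state's coefficient on |0> equals sqrt(2)/2.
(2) The observable Y averages to 1.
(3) The amplitude on |1> is sqrt(2)*I/2.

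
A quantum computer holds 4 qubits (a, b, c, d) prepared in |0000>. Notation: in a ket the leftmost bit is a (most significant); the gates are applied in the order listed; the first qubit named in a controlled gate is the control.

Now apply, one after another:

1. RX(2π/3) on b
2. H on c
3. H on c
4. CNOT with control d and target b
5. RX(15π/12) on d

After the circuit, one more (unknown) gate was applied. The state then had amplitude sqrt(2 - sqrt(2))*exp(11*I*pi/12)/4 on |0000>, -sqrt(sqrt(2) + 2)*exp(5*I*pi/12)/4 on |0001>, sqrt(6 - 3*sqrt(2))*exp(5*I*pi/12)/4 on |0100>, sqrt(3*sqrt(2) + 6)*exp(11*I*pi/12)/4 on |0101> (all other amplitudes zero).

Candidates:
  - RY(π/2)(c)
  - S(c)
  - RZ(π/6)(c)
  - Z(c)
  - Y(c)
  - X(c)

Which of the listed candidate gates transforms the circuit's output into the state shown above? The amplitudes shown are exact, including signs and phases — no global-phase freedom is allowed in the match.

The unique candidate consistent with the amplitudes is RZ(π/6)(c). Key observation: steps 2-3 multiply out to the identity, so the circuit reduces to the remaining gates.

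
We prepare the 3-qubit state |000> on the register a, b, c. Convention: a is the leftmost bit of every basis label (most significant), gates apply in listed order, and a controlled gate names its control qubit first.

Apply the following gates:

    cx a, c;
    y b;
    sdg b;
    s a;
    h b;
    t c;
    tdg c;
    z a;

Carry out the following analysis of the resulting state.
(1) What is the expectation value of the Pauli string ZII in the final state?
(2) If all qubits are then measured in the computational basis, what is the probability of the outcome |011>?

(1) The observable ZII averages to 1.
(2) Outcome |011> occurs with probability 0.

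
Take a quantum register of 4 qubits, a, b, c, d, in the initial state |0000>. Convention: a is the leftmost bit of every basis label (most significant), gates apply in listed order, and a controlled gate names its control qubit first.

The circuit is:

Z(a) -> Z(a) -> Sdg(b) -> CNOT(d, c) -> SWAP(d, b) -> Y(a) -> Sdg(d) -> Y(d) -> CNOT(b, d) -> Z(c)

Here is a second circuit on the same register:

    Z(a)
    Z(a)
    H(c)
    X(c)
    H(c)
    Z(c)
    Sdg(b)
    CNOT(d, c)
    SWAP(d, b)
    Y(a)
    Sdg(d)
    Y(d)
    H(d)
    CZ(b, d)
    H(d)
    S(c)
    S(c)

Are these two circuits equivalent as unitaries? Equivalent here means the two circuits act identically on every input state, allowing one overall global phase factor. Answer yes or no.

Yes — the two circuits implement the same unitary up to a global phase.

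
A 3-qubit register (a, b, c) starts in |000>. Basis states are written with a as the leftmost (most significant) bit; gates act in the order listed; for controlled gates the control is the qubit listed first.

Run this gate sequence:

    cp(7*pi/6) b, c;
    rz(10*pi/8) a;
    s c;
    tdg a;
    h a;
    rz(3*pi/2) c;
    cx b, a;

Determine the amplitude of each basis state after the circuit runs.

The resulting statevector has amplitude sqrt(2)*exp(5*I*pi/8)/2 on |000>, sqrt(2)*exp(5*I*pi/8)/2 on |100>, and 0 on every other basis state.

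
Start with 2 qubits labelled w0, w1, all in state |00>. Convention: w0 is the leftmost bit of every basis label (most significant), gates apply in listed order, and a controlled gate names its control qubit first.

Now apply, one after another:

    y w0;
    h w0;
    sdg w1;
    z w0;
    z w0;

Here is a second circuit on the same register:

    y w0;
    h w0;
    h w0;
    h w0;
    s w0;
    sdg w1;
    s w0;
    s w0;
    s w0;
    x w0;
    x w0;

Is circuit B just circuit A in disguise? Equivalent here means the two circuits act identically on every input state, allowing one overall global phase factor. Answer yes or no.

Yes — the two circuits implement the same unitary up to a global phase.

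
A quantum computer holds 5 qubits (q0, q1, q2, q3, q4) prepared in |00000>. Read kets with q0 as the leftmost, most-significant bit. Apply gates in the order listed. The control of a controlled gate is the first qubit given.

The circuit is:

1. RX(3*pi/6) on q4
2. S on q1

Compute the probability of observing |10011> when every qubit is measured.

The probability of measuring |10011> is 0.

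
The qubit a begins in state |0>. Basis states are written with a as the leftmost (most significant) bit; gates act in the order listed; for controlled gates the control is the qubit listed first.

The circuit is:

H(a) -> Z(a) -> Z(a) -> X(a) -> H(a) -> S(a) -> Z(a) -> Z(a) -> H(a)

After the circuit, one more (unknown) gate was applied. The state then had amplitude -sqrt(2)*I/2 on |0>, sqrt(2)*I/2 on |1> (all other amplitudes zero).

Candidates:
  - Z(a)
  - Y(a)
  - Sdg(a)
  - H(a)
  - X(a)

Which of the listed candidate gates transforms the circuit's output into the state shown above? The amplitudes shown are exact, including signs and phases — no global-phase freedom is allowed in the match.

The applied gate was Y(a).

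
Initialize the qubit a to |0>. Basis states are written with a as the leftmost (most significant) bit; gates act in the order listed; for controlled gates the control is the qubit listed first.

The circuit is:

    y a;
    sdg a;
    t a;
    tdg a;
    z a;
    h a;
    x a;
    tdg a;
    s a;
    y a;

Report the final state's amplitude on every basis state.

After the circuit, the state carries amplitude sqrt(2)*exp(3*I*pi/4)/2 on |0>, sqrt(2)*I/2 on |1>.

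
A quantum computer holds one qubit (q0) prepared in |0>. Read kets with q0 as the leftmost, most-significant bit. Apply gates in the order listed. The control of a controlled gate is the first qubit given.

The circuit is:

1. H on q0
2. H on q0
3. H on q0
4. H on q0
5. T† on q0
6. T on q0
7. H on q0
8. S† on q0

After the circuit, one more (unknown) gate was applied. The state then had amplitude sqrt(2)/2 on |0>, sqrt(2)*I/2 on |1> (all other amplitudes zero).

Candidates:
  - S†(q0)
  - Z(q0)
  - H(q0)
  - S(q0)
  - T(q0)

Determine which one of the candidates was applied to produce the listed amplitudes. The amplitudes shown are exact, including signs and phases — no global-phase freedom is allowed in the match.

It was Z(q0) that produced the state shown. Key observation: steps 4-7 multiply out to the identity, so the circuit reduces to the remaining gates.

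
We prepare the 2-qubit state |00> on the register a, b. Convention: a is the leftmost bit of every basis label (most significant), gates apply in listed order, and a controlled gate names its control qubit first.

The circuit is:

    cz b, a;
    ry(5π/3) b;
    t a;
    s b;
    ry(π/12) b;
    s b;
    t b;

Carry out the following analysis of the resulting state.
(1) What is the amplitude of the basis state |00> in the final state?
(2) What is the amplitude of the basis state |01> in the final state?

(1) |00> carries amplitude -(1 - I)*(sqrt(6 - 3*sqrt(2)) + (1 + 2*I)*sqrt(sqrt(2) + 2))/8 in the final state.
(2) The final state's coefficient on |01> equals -sqrt(3*sqrt(2) + 6)*exp(I*pi/4)/8 - sqrt(3*sqrt(2) + 6)*exp(3*I*pi/4)/8 - sqrt(2 - sqrt(2))*exp(I*pi/4)/8 + 3*sqrt(2 - sqrt(2))*exp(3*I*pi/4)/8.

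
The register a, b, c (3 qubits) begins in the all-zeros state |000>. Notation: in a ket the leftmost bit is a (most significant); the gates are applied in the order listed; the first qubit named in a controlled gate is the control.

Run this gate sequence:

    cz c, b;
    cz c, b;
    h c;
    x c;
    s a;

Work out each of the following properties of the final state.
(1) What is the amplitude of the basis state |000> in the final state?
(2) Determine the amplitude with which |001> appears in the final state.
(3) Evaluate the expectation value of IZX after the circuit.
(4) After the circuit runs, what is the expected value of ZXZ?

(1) The amplitude on |000> is sqrt(2)/2. Key observation: the block from step 1 through step 2 cancels to the identity and can be dropped.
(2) The amplitude on |001> is sqrt(2)/2.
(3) The expectation value of IZX is 1.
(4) In the final state, ZXZ has expectation 0.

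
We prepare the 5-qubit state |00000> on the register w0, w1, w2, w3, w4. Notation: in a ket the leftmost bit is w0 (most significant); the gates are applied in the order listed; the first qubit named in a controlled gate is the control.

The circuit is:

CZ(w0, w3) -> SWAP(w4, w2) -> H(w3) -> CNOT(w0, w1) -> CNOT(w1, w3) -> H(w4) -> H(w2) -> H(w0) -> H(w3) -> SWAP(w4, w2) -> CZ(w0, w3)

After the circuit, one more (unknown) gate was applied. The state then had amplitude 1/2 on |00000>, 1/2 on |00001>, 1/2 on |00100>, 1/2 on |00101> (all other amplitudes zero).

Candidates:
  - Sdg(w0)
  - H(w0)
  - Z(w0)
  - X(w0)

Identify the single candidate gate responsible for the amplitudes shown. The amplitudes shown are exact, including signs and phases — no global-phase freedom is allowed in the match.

The applied gate was H(w0).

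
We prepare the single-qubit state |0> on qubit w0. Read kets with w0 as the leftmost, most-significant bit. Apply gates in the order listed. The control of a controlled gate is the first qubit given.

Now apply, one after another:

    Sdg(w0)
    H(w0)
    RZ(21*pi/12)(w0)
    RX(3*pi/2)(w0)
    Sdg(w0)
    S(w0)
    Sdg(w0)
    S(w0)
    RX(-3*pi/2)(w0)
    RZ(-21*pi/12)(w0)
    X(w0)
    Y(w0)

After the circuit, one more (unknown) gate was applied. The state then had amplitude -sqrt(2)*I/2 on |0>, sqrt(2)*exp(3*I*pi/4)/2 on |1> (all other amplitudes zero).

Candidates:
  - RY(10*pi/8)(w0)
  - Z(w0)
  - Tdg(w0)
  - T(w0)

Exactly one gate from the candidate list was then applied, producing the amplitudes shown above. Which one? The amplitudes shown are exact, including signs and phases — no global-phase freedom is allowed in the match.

It was T(w0) that produced the state shown. Key observation: the block from step 3 through step 10 cancels to the identity and can be dropped.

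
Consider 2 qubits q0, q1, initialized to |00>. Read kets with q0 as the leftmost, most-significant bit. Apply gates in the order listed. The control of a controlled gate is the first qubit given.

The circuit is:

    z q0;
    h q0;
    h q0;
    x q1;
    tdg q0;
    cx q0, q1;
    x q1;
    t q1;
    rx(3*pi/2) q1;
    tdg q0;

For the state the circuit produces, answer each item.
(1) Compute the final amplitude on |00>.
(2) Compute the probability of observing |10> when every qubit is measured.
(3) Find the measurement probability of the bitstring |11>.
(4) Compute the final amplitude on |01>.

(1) The final state's coefficient on |00> equals -sqrt(2)/2. Key observation: the block from step 2 through step 3 cancels to the identity and can be dropped.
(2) A full measurement returns |10> with probability 0.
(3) Outcome |11> occurs with probability 0.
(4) |01> carries amplitude -sqrt(2)*I/2 in the final state.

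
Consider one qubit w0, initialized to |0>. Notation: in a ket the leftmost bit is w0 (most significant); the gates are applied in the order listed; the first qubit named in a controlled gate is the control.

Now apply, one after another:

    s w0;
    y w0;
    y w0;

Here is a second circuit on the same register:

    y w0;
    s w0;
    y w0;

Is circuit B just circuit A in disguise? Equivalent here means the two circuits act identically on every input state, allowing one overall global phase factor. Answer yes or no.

No, they are not equivalent — no single phase factor reconciles the two unitaries.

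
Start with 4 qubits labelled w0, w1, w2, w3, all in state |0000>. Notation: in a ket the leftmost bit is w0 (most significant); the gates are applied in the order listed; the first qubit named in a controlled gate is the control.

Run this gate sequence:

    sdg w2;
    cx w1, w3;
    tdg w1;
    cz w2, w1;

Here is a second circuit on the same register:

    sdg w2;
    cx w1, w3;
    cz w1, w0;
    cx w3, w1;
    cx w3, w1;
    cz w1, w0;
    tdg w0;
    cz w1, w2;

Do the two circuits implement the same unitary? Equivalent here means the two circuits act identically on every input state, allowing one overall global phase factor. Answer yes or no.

No: there is an input state on which the two circuits produce genuinely different outputs (not merely differing by a phase).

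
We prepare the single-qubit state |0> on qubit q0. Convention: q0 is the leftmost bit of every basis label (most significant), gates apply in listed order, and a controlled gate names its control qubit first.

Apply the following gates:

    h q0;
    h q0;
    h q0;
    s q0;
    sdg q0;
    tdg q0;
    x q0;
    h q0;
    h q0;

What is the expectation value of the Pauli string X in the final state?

The expectation value of X is sqrt(2)/2.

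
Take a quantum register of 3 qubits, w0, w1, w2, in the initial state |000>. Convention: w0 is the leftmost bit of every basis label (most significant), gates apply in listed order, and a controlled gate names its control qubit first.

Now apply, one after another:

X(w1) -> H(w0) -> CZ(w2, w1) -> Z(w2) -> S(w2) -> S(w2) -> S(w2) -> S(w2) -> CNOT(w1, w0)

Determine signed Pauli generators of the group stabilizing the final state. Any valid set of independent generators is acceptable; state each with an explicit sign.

The stabilizer group can be generated by +XII, -IZI, +IIZ, among other valid generating sets. Key observation: steps 5-8 multiply out to the identity, so the circuit reduces to the remaining gates.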